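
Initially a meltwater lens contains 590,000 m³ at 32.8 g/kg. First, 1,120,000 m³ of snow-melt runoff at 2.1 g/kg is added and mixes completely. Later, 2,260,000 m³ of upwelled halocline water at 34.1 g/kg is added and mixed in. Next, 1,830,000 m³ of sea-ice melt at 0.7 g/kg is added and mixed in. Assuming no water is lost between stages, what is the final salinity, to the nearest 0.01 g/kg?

17.25 g/kg

Total salt / total volume:
Initial salt = 590,000×32.8 = 19,352,000
After stage 1: salt = 19,352,000 + 1,120,000×2.1 = 21,704,000; volume = 1,710,000 m³; S = 12.692 g/kg
After stage 2: salt = 21,704,000 + 2,260,000×34.1 = 98,770,000; volume = 3,970,000 m³; S = 24.879 g/kg
After stage 3: salt = 98,770,000 + 1,830,000×0.7 = 100,051,000; volume = 5,800,000 m³
S = 100,051,000 / 5,800,000 = 17.2502 g/kg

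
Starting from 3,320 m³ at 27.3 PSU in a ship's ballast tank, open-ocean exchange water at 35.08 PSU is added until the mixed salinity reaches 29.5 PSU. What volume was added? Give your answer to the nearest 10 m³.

1310 m³

Salt balance: 3,320×27.3 + V×35.08 = (3,320+V)×29.5
90,636 + 35.08V = 97,940 + 29.5V
7,304 = 5.58V
V = 1,308.96 m³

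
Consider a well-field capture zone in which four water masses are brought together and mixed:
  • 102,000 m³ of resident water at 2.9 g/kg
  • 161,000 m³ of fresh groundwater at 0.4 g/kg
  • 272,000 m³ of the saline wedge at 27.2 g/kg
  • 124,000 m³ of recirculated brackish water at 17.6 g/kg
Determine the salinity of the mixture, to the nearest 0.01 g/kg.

15.08 g/kg

Mass of salt is conserved:
salt = 102,000×2.9 + 161,000×0.4 + 272,000×27.2 + 124,000×17.6 = 295,800 + 64,400 + 7,398,400 + 2,182,400 = 9,941,000
volume = 102,000 + 161,000 + 272,000 + 124,000 = 659,000 m³
S = 9,941,000 / 659,000 = 15.085 g/kg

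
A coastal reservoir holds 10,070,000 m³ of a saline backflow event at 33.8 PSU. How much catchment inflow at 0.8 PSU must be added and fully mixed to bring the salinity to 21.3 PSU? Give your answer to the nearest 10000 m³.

Salt balance: 10,070,000×33.8 + V×0.8 = (10,070,000+V)×21.3
340,366,000 + 0.8V = 214,491,000 + 21.3V
125,875,000 = 20.5V
V = 6,140,243.9 m³

6140000 m³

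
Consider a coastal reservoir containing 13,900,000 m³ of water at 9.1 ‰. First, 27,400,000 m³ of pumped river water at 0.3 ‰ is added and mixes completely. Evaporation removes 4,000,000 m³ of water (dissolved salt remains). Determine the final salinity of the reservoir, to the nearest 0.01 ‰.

3.61 ‰

After mixing: salt = 13,900,000×9.1 + 27,400,000×0.3 = 134,710,000; volume = 41,300,000 m³
After evaporation: salt unchanged = 134,710,000; volume = 41,300,000 − 4,000,000 = 37,300,000 m³
S = 134,710,000 / 37,300,000 = 3.6115 ‰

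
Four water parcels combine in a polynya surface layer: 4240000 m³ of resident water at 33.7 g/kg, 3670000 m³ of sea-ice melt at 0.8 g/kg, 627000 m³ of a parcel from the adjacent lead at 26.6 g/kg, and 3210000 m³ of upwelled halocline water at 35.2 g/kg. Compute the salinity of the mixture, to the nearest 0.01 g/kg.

Mass of salt is conserved:
salt = 4,240,000×33.7 + 3,670,000×0.8 + 627,000×26.6 + 3,210,000×35.2 = 142,888,000 + 2,936,000 + 16,678,200 + 112,992,000 = 275,494,200
volume = 4,240,000 + 3,670,000 + 627,000 + 3,210,000 = 11,747,000 m³
S = 275,494,200 / 11,747,000 = 23.4523 g/kg

23.45 g/kg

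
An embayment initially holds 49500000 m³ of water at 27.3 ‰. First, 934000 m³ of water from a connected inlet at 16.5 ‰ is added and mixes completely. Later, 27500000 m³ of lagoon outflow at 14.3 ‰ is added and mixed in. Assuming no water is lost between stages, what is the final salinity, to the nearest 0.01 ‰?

22.58 ‰

Salt balance:
Initial salt = 49,500,000×27.3 = 1,351,350,000
After stage 1: salt = 1,351,350,000 + 934,000×16.5 = 1,366,761,000; volume = 50,434,000 m³; S = 27.1 ‰
After stage 2: salt = 1,366,761,000 + 27,500,000×14.3 = 1,760,011,000; volume = 77,934,000 m³
S = 1,760,011,000 / 77,934,000 = 22.5834 ‰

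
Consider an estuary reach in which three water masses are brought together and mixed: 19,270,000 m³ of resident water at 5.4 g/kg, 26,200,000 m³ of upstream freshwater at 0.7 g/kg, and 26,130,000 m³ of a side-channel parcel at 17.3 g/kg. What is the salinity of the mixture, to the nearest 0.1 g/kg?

Mass of salt is conserved:
salt = 19,270,000×5.4 + 26,200,000×0.7 + 26,130,000×17.3 = 104,058,000 + 18,340,000 + 452,049,000 = 574,447,000
volume = 19,270,000 + 26,200,000 + 26,130,000 = 71,600,000 m³
S = 574,447,000 / 71,600,000 = 8.023 g/kg

8.0 g/kg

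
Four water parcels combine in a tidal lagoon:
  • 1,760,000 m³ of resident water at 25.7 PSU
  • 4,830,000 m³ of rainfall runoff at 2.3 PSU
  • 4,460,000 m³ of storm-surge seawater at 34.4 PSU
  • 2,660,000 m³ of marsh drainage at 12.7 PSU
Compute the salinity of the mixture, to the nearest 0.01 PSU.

Conserving salt mass:
salt = 1,760,000×25.7 + 4,830,000×2.3 + 4,460,000×34.4 + 2,660,000×12.7 = 45,232,000 + 11,109,000 + 153,424,000 + 33,782,000 = 243,547,000
volume = 1,760,000 + 4,830,000 + 4,460,000 + 2,660,000 = 13,710,000 m³
S = 243,547,000 / 13,710,000 = 17.7642 PSU

17.76 PSU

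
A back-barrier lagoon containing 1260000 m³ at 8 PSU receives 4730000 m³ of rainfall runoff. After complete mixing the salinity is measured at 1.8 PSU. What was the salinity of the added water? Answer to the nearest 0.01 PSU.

0.15 PSU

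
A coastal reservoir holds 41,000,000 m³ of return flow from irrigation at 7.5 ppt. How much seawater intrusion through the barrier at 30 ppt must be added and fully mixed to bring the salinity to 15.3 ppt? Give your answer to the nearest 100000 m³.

Salt balance: 41,000,000×7.5 + V×30 = (41,000,000+V)×15.3
307,500,000 + 30V = 627,300,000 + 15.3V
319,800,000 = 14.7V
V = 21,755,102.04 m³

21800000 m³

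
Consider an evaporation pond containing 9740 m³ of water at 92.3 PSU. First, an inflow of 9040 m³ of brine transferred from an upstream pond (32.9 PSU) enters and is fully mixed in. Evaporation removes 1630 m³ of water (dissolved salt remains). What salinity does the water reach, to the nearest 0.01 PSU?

69.76 PSU

After mixing: salt = 9,740×92.3 + 9,040×32.9 = 1,196,418; volume = 18,780 m³
After evaporation: salt unchanged = 1,196,418; volume = 18,780 − 1,630 = 17,150 m³
S = 1,196,418 / 17,150 = 69.762 PSU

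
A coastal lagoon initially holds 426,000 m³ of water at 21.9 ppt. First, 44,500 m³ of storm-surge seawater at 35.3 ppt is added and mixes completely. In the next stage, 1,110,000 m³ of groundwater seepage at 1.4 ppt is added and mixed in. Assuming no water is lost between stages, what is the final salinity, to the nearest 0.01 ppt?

Conserving salt mass:
Initial salt = 426,000×21.9 = 9,329,400
After stage 1: salt = 9,329,400 + 44,500×35.3 = 10,900,250; volume = 470,500 m³; S = 23.167 ppt
After stage 2: salt = 10,900,250 + 1,110,000×1.4 = 12,454,250; volume = 1,580,500 m³
S = 12,454,250 / 1,580,500 = 7.8799 ppt

7.88 ppt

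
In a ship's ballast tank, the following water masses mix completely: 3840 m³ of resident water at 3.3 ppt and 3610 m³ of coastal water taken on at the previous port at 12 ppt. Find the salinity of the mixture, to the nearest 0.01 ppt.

7.52 ppt

By conservation of dissolved salt,
salt = 3,840×3.3 + 3,610×12 = 12,672 + 43,320 = 55,992
volume = 3,840 + 3,610 = 7,450 m³
S = 55,992 / 7,450 = 7.5157 ppt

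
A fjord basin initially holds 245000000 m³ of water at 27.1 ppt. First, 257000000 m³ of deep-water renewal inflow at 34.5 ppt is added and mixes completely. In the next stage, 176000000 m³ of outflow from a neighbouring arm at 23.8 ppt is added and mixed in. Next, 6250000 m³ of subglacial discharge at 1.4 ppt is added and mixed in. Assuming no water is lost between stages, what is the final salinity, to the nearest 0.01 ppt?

28.80 ppt

Conserving salt mass:
Initial salt = 245,000,000×27.1 = 6,639,500,000
After stage 1: salt = 6,639,500,000 + 257,000,000×34.5 = 15,506,000,000; volume = 502,000,000 m³; S = 30.888 ppt
After stage 2: salt = 15,506,000,000 + 176,000,000×23.8 = 19,694,800,000; volume = 678,000,000 m³; S = 29.048 ppt
After stage 3: salt = 19,694,800,000 + 6,250,000×1.4 = 19,703,550,000; volume = 684,250,000 m³
S = 19,703,550,000 / 684,250,000 = 28.7958 ppt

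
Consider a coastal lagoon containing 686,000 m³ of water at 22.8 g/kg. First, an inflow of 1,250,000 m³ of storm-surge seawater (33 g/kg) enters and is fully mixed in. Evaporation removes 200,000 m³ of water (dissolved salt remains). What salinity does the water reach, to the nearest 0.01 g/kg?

32.77 g/kg

After mixing: salt = 686,000×22.8 + 1,250,000×33 = 56,890,800; volume = 1,936,000 m³
After evaporation: salt unchanged = 56,890,800; volume = 1,936,000 − 200,000 = 1,736,000 m³
S = 56,890,800 / 1,736,000 = 32.7712 g/kg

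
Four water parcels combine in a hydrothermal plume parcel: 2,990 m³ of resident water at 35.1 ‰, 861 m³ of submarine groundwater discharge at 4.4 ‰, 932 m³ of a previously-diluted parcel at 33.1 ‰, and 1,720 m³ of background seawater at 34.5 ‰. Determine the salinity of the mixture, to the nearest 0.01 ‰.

Conserving salt mass:
salt = 2,990×35.1 + 861×4.4 + 932×33.1 + 1,720×34.5 = 104,949 + 3,788.4 + 30,849.2 + 59,340 = 198,926.6
volume = 2,990 + 861 + 932 + 1,720 = 6,503 m³
S = 198,926.6 / 6,503 = 30.59 ‰

30.59 ‰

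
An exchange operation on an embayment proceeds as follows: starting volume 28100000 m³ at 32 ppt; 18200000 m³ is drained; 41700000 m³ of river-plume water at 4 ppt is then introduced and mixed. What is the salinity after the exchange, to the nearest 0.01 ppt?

9.37 ppt

Remaining after removal: 9,900,000 m³ at 32 ppt (salt = 316,800,000)
After addition: salt = 316,800,000 + 41,700,000×4 = 483,600,000; volume = 51,600,000 m³
S = 483,600,000 / 51,600,000 = 9.3721 ppt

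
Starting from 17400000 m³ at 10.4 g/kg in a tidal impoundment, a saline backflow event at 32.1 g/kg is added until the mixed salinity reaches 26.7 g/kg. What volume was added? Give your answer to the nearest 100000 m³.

Salt balance: 17,400,000×10.4 + V×32.1 = (17,400,000+V)×26.7
180,960,000 + 32.1V = 464,580,000 + 26.7V
283,620,000 = 5.4V
V = 52,522,222.22 m³

52500000 m³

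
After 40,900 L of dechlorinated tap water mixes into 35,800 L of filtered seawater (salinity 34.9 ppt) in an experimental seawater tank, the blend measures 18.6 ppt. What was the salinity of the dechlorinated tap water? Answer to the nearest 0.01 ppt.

Salt balance: 35,800×34.9 + 40,900×S = 76,700×18.6
1,249,420 + 40,900·S = 1,426,620
S = (1,426,620 − 1,249,420) / 40,900 = 4.3325 ppt

4.33 ppt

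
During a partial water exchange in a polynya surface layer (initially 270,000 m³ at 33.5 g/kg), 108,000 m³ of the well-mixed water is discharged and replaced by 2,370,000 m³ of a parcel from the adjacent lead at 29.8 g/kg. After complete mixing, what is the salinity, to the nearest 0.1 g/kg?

Remaining after removal: 162,000 m³ at 33.5 g/kg (salt = 5,427,000)
After addition: salt = 5,427,000 + 2,370,000×29.8 = 76,053,000; volume = 2,532,000 m³
S = 76,053,000 / 2,532,000 = 30.0367 g/kg

30.0 g/kg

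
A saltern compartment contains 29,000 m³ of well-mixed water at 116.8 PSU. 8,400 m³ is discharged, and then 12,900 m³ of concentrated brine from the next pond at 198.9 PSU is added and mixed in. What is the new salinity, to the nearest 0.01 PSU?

148.41 PSU

Remaining after removal: 20,600 m³ at 116.8 PSU (salt = 2,406,080)
After addition: salt = 2,406,080 + 12,900×198.9 = 4,971,890; volume = 33,500 m³
S = 4,971,890 / 33,500 = 148.4146 PSU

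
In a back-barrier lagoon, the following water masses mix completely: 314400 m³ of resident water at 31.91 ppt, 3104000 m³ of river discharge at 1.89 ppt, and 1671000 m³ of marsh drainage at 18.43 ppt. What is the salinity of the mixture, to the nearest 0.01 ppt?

9.18 ppt

By conservation of dissolved salt,
salt = 314,400×31.91 + 3,104,000×1.89 + 1,671,000×18.43 = 10,032,504 + 5,866,560 + 30,796,530 = 46,695,594
volume = 314,400 + 3,104,000 + 1,671,000 = 5,089,400 m³
S = 46,695,594 / 5,089,400 = 9.1751 ppt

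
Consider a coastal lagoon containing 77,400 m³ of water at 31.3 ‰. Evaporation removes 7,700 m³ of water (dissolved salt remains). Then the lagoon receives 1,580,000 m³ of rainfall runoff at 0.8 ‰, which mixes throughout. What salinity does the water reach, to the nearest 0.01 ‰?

After evaporation: salt = 77,400×31.3 = 2,422,620; volume = 77,400 − 7,700 = 69,700 m³
After mixing: salt = 2,422,620 + 1,580,000×0.8 = 3,686,620; volume = 69,700 + 1,580,000 = 1,649,700 m³
S = 3,686,620 / 1,649,700 = 2.2347 ‰

2.23 ‰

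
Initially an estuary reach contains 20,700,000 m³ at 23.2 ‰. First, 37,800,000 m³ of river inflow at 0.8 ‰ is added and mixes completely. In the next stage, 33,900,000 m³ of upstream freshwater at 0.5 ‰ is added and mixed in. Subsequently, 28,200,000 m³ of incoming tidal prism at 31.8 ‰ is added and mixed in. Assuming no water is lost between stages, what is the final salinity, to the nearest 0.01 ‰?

Mass of salt is conserved:
Initial salt = 20,700,000×23.2 = 480,240,000
After stage 1: salt = 480,240,000 + 37,800,000×0.8 = 510,480,000; volume = 58,500,000 m³; S = 8.726 ‰
After stage 2: salt = 510,480,000 + 33,900,000×0.5 = 527,430,000; volume = 92,400,000 m³; S = 5.708 ‰
After stage 3: salt = 527,430,000 + 28,200,000×31.8 = 1,424,190,000; volume = 120,600,000 m³
S = 1,424,190,000 / 120,600,000 = 11.8092 ‰

11.81 ‰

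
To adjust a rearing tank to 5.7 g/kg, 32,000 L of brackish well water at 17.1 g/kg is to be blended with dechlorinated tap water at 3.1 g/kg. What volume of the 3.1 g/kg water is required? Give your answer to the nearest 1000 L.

140000 L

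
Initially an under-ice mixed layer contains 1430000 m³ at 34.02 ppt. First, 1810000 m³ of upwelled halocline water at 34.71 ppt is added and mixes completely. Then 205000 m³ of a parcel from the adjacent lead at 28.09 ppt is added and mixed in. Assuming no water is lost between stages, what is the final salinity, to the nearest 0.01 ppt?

34.03 ppt

Weighted by volume,
Initial salt = 1,430,000×34.02 = 48,648,600
After stage 1: salt = 48,648,600 + 1,810,000×34.71 = 111,473,700; volume = 3,240,000 m³; S = 34.405 ppt
After stage 2: salt = 111,473,700 + 205,000×28.09 = 117,232,150; volume = 3,445,000 m³
S = 117,232,150 / 3,445,000 = 34.0297 ppt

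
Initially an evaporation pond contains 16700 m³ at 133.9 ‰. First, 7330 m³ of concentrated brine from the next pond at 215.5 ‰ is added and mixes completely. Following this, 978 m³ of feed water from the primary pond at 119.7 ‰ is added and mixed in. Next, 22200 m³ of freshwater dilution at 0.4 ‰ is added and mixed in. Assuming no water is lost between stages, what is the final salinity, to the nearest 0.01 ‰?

Weighted by volume,
Initial salt = 16,700×133.9 = 2,236,130
After stage 1: salt = 2,236,130 + 7,330×215.5 = 3,815,745; volume = 24,030 m³; S = 158.791 ‰
After stage 2: salt = 3,815,745 + 978×119.7 = 3,932,811.6; volume = 25,008 m³; S = 157.262 ‰
After stage 3: salt = 3,932,811.6 + 22,200×0.4 = 3,941,691.6; volume = 47,208 m³
S = 3,941,691.6 / 47,208 = 83.4963 ‰

83.50 ‰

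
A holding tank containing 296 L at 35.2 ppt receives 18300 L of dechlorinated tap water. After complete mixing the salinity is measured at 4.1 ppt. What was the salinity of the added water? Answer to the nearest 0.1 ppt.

Salt balance: 296×35.2 + 18,300×S = 18,596×4.1
10,419.2 + 18,300·S = 76,243.6
S = (76,243.6 − 10,419.2) / 18,300 = 3.597 ppt

3.6 ppt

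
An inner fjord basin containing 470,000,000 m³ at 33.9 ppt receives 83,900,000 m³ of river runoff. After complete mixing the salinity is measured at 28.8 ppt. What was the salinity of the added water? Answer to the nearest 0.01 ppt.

0.23 ppt

Salt balance: 470,000,000×33.9 + 83,900,000×S = 553,900,000×28.8
15,933,000,000 + 83,900,000·S = 15,952,320,000
S = (15,952,320,000 − 15,933,000,000) / 83,900,000 = 0.2303 ppt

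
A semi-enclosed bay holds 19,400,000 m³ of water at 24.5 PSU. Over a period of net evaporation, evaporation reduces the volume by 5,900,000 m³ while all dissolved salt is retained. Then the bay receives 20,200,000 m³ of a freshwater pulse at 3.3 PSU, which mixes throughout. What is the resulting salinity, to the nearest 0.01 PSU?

16.08 PSU

After evaporation: salt = 19,400,000×24.5 = 475,300,000; volume = 19,400,000 − 5,900,000 = 13,500,000 m³
After mixing: salt = 475,300,000 + 20,200,000×3.3 = 541,960,000; volume = 13,500,000 + 20,200,000 = 33,700,000 m³
S = 541,960,000 / 33,700,000 = 16.0819 PSU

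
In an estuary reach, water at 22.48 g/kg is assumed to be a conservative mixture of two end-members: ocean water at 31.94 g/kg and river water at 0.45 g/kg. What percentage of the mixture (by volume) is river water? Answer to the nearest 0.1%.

30.0%

Let f be the freshwater fraction. Salt balance per unit volume:
f×0.45 + (1−f)×31.94 = 22.48
f = (31.94 − 22.48) / (31.94 − 0.45) = 9.46/31.49 = 0.3004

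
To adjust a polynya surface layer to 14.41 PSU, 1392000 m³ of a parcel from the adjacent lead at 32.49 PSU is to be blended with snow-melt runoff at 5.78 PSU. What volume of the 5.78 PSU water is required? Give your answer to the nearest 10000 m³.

Salt balance: 1,392,000×32.49 + V×5.78 = (1,392,000+V)×14.41
45,226,080 + 5.78V = 20,058,720 + 14.41V
25,167,360 = 8.63V
V = 2,916,264.19 m³

2920000 m³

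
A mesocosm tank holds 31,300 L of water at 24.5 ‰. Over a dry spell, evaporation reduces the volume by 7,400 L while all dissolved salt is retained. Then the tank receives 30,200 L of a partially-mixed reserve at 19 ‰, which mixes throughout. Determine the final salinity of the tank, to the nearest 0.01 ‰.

After evaporation: salt = 31,300×24.5 = 766,850; volume = 31,300 − 7,400 = 23,900 L
After mixing: salt = 766,850 + 30,200×19 = 1,340,650; volume = 23,900 + 30,200 = 54,100 L
S = 1,340,650 / 54,100 = 24.781 ‰

24.78 ‰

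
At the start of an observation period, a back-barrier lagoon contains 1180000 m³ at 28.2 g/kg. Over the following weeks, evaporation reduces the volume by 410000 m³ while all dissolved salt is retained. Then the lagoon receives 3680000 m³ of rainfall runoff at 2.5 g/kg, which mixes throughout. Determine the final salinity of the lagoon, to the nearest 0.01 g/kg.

After evaporation: salt = 1,180,000×28.2 = 33,276,000; volume = 1,180,000 − 410,000 = 770,000 m³
After mixing: salt = 33,276,000 + 3,680,000×2.5 = 42,476,000; volume = 770,000 + 3,680,000 = 4,450,000 m³
S = 42,476,000 / 4,450,000 = 9.5452 g/kg

9.55 g/kg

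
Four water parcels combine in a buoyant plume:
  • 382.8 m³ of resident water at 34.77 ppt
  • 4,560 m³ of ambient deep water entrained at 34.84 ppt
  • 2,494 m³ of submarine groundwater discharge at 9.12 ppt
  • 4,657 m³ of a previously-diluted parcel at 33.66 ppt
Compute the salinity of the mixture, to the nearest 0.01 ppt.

29.08 ppt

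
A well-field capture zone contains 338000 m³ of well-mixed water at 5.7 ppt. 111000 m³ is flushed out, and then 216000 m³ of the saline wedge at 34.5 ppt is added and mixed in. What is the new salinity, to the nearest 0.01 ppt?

19.74 ppt

Remaining after removal: 227,000 m³ at 5.7 ppt (salt = 1,293,900)
After addition: salt = 1,293,900 + 216,000×34.5 = 8,745,900; volume = 443,000 m³
S = 8,745,900 / 443,000 = 19.7424 ppt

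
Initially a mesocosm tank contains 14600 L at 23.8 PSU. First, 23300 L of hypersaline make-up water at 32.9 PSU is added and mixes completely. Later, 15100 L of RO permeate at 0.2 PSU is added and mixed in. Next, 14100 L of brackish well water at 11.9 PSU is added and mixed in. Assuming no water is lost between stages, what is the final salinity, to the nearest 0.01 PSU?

19.15 PSU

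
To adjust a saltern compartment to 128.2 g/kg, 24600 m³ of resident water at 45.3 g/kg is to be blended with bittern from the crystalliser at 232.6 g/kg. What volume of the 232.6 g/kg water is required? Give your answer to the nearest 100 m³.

Salt balance: 24,600×45.3 + V×232.6 = (24,600+V)×128.2
1,114,380 + 232.6V = 3,153,720 + 128.2V
2,039,340 = 104.4V
V = 19,533.91 m³

19500 m³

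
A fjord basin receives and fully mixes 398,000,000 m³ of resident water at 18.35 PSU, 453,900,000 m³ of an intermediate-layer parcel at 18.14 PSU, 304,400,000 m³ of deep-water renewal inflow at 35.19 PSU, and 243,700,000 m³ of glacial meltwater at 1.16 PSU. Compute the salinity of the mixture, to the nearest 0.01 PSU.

18.95 PSU

Mass of salt is conserved:
salt = 398,000,000×18.35 + 453,900,000×18.14 + 304,400,000×35.19 + 243,700,000×1.16 = 7,303,300,000 + 8,233,746,000 + 10,711,836,000 + 282,692,000 = 26,531,574,000
volume = 398,000,000 + 453,900,000 + 304,400,000 + 243,700,000 = 1,400,000,000 m³
S = 26,531,574,000 / 1,400,000,000 = 18.9511 PSU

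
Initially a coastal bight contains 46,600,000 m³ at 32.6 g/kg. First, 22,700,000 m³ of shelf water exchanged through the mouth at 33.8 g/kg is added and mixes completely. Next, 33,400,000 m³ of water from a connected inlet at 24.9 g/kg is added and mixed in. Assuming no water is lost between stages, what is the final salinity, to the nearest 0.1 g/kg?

30.4 g/kg

Total salt / total volume:
Initial salt = 46,600,000×32.6 = 1,519,160,000
After stage 1: salt = 1,519,160,000 + 22,700,000×33.8 = 2,286,420,000; volume = 69,300,000 m³; S = 32.993 g/kg
After stage 2: salt = 2,286,420,000 + 33,400,000×24.9 = 3,118,080,000; volume = 102,700,000 m³
S = 3,118,080,000 / 102,700,000 = 30.3611 g/kg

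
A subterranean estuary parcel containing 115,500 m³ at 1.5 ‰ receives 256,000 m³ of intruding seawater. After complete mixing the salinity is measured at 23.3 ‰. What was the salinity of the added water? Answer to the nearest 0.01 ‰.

33.14 ‰

Salt balance: 115,500×1.5 + 256,000×S = 371,500×23.3
173,250 + 256,000·S = 8,655,950
S = (8,655,950 − 173,250) / 256,000 = 33.1355 ‰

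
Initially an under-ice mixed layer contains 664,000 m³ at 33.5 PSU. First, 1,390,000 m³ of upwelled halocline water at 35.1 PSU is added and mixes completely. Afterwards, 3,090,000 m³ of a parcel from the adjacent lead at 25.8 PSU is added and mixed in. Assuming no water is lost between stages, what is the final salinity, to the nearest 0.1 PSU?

29.3 PSU

Conserving salt mass:
Initial salt = 664,000×33.5 = 22,244,000
After stage 1: salt = 22,244,000 + 1,390,000×35.1 = 71,033,000; volume = 2,054,000 m³; S = 34.583 PSU
After stage 2: salt = 71,033,000 + 3,090,000×25.8 = 150,755,000; volume = 5,144,000 m³
S = 150,755,000 / 5,144,000 = 29.307 PSU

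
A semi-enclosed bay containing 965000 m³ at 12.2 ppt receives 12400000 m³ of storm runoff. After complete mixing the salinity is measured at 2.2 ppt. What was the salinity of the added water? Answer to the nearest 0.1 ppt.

1.4 ppt

Salt balance: 965,000×12.2 + 12,400,000×S = 13,365,000×2.2
11,773,000 + 12,400,000·S = 29,403,000
S = (29,403,000 − 11,773,000) / 12,400,000 = 1.4218 ppt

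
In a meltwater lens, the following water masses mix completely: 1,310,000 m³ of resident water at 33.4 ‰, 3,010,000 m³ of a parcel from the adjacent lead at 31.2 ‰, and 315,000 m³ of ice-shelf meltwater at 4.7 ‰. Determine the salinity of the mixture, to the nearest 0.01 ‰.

By conservation of dissolved salt,
salt = 1,310,000×33.4 + 3,010,000×31.2 + 315,000×4.7 = 43,754,000 + 93,912,000 + 1,480,500 = 139,146,500
volume = 1,310,000 + 3,010,000 + 315,000 = 4,635,000 m³
S = 139,146,500 / 4,635,000 = 30.0208 ‰

30.02 ‰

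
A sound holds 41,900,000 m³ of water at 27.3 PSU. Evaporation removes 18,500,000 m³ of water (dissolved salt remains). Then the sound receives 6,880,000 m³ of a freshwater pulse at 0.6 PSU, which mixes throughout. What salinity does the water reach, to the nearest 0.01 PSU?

After evaporation: salt = 41,900,000×27.3 = 1,143,870,000; volume = 41,900,000 − 18,500,000 = 23,400,000 m³
After mixing: salt = 1,143,870,000 + 6,880,000×0.6 = 1,147,998,000; volume = 23,400,000 + 6,880,000 = 30,280,000 m³
S = 1,147,998,000 / 30,280,000 = 37.9127 PSU

37.91 PSU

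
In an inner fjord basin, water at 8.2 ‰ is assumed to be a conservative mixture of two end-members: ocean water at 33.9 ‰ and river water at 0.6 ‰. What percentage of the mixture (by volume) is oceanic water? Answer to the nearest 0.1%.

22.8%

Let g be the oceanic fraction. Salt balance per unit volume:
g×33.9 + (1−g)×0.6 = 8.2
g = (8.2 − 0.6) / (33.9 − 0.6) = 7.6/33.3 = 0.2282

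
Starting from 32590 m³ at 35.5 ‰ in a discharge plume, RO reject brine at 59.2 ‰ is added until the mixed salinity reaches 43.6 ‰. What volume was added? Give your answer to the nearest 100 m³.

16900 m³

Salt balance: 32,590×35.5 + V×59.2 = (32,590+V)×43.6
1,156,945 + 59.2V = 1,420,924 + 43.6V
263,979 = 15.6V
V = 16,921.73 m³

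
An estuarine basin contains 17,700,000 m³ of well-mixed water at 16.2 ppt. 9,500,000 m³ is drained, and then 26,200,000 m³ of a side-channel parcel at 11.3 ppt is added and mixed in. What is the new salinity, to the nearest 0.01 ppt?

12.47 ppt

Remaining after removal: 8,200,000 m³ at 16.2 ppt (salt = 132,840,000)
After addition: salt = 132,840,000 + 26,200,000×11.3 = 428,900,000; volume = 34,400,000 m³
S = 428,900,000 / 34,400,000 = 12.468 ppt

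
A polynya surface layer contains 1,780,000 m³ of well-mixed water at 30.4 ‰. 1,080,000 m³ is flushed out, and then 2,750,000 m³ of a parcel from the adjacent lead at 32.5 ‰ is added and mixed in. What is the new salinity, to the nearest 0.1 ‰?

32.1 ‰

Remaining after removal: 700,000 m³ at 30.4 ‰ (salt = 21,280,000)
After addition: salt = 21,280,000 + 2,750,000×32.5 = 110,655,000; volume = 3,450,000 m³
S = 110,655,000 / 3,450,000 = 32.0739 ‰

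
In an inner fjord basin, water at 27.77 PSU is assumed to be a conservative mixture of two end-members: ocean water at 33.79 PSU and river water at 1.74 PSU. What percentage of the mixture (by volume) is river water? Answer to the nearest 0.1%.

18.8%

Let f be the freshwater fraction. Salt balance per unit volume:
f×1.74 + (1−f)×33.79 = 27.77
f = (33.79 − 27.77) / (33.79 − 1.74) = 6.02/32.05 = 0.1878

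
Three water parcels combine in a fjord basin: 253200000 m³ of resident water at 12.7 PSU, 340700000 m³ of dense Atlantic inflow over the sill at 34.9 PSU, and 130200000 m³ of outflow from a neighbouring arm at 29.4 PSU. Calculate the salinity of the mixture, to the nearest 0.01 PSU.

26.15 PSU

Total salt / total volume:
salt = 253,200,000×12.7 + 340,700,000×34.9 + 130,200,000×29.4 = 3,215,640,000 + 11,890,430,000 + 3,827,880,000 = 18,933,950,000
volume = 253,200,000 + 340,700,000 + 130,200,000 = 724,100,000 m³
S = 18,933,950,000 / 724,100,000 = 26.1483 PSU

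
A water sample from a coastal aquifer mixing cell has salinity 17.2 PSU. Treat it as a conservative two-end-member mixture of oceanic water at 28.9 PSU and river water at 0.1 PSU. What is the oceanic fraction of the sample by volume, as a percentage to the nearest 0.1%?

Let g be the oceanic fraction. Salt balance per unit volume:
g×28.9 + (1−g)×0.1 = 17.2
g = (17.2 − 0.1) / (28.9 − 0.1) = 17.1/28.8 = 0.5938

59.4%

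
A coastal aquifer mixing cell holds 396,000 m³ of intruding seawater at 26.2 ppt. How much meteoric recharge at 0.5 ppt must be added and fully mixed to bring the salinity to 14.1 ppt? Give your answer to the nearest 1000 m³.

Salt balance: 396,000×26.2 + V×0.5 = (396,000+V)×14.1
10,375,200 + 0.5V = 5,583,600 + 14.1V
4,791,600 = 13.6V
V = 352,323.53 m³

352000 m³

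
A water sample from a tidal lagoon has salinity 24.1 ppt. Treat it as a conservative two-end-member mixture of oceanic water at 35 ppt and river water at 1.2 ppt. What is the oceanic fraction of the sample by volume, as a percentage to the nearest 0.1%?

Let g be the oceanic fraction. Salt balance per unit volume:
g×35 + (1−g)×1.2 = 24.1
g = (24.1 − 1.2) / (35 − 1.2) = 22.9/33.8 = 0.6775

67.8%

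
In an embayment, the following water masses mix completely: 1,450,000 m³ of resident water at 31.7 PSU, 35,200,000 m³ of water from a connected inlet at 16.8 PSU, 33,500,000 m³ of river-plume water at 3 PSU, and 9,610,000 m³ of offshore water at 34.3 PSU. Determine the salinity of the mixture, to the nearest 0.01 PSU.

Total salt / total volume:
salt = 1,450,000×31.7 + 35,200,000×16.8 + 33,500,000×3 + 9,610,000×34.3 = 45,965,000 + 591,360,000 + 100,500,000 + 329,623,000 = 1,067,448,000
volume = 1,450,000 + 35,200,000 + 33,500,000 + 9,610,000 = 79,760,000 m³
S = 1,067,448,000 / 79,760,000 = 13.3832 PSU

13.38 PSU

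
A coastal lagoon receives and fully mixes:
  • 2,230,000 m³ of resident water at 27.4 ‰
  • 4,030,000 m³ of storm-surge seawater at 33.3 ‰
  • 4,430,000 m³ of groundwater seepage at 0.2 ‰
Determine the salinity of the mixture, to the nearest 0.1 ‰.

18.4 ‰

Total salt / total volume:
salt = 2,230,000×27.4 + 4,030,000×33.3 + 4,430,000×0.2 = 61,102,000 + 134,199,000 + 886,000 = 196,187,000
volume = 2,230,000 + 4,030,000 + 4,430,000 = 10,690,000 m³
S = 196,187,000 / 10,690,000 = 18.352 ‰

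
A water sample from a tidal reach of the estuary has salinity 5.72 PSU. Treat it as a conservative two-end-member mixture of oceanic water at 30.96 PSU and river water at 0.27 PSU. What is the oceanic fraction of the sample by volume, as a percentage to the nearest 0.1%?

17.8%

Let g be the oceanic fraction. Salt balance per unit volume:
g×30.96 + (1−g)×0.27 = 5.72
g = (5.72 − 0.27) / (30.96 − 0.27) = 5.45/30.69 = 0.1776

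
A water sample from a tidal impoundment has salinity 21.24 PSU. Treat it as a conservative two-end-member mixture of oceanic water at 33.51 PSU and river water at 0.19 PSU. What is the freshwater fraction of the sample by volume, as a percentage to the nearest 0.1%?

36.8%

Let f be the freshwater fraction. Salt balance per unit volume:
f×0.19 + (1−f)×33.51 = 21.24
f = (33.51 − 21.24) / (33.51 − 0.19) = 12.27/33.32 = 0.3682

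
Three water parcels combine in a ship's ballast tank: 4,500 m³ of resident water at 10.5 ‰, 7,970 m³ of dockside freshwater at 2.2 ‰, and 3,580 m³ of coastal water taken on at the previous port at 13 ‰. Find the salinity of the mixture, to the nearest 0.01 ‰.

By conservation of dissolved salt,
salt = 4,500×10.5 + 7,970×2.2 + 3,580×13 = 47,250 + 17,534 + 46,540 = 111,324
volume = 4,500 + 7,970 + 3,580 = 16,050 m³
S = 111,324 / 16,050 = 6.9361 ‰

6.94 ‰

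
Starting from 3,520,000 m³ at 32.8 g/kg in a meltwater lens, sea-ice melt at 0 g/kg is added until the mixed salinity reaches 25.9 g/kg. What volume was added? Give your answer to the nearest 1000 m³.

938000 m³

Salt balance: 3,520,000×32.8 + V×0 = (3,520,000+V)×25.9
115,456,000 + 0V = 91,168,000 + 25.9V
24,288,000 = 25.9V
V = 937,760.62 m³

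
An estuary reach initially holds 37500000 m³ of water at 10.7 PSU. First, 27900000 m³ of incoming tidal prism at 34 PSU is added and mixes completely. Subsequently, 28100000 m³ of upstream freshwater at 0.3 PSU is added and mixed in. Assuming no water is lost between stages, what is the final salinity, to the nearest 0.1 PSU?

14.5 PSU

Total salt / total volume:
Initial salt = 37,500,000×10.7 = 401,250,000
After stage 1: salt = 401,250,000 + 27,900,000×34 = 1,349,850,000; volume = 65,400,000 m³; S = 20.64 PSU
After stage 2: salt = 1,349,850,000 + 28,100,000×0.3 = 1,358,280,000; volume = 93,500,000 m³
S = 1,358,280,000 / 93,500,000 = 14.5271 PSU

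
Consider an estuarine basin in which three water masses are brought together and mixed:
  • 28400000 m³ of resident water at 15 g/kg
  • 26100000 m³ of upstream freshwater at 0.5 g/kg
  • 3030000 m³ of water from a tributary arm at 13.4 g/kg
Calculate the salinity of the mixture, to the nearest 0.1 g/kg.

Salt balance:
salt = 28,400,000×15 + 26,100,000×0.5 + 3,030,000×13.4 = 426,000,000 + 13,050,000 + 40,602,000 = 479,652,000
volume = 28,400,000 + 26,100,000 + 3,030,000 = 57,530,000 m³
S = 479,652,000 / 57,530,000 = 8.337 g/kg

8.3 g/kg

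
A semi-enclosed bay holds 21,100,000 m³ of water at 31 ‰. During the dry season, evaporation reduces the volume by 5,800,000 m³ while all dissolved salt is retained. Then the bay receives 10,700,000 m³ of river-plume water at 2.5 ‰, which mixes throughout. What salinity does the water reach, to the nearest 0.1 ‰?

26.2 ‰

After evaporation: salt = 21,100,000×31 = 654,100,000; volume = 21,100,000 − 5,800,000 = 15,300,000 m³
After mixing: salt = 654,100,000 + 10,700,000×2.5 = 680,850,000; volume = 15,300,000 + 10,700,000 = 26,000,000 m³
S = 680,850,000 / 26,000,000 = 26.1865 ‰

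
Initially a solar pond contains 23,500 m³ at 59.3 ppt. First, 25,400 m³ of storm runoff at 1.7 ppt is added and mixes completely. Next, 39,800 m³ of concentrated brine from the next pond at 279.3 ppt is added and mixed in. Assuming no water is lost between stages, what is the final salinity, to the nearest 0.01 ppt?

Mass of salt is conserved:
Initial salt = 23,500×59.3 = 1,393,550
After stage 1: salt = 1,393,550 + 25,400×1.7 = 1,436,730; volume = 48,900 m³; S = 29.381 ppt
After stage 2: salt = 1,436,730 + 39,800×279.3 = 12,552,870; volume = 88,700 m³
S = 12,552,870 / 88,700 = 141.5205 ppt

141.52 ppt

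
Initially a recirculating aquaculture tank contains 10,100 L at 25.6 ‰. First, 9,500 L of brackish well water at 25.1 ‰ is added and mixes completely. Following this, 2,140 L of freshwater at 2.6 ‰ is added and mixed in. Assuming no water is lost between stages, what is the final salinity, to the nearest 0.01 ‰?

23.12 ‰

Mass of salt is conserved:
Initial salt = 10,100×25.6 = 258,560
After stage 1: salt = 258,560 + 9,500×25.1 = 497,010; volume = 19,600 L; S = 25.358 ‰
After stage 2: salt = 497,010 + 2,140×2.6 = 502,574; volume = 21,740 L
S = 502,574 / 21,740 = 23.1175 ‰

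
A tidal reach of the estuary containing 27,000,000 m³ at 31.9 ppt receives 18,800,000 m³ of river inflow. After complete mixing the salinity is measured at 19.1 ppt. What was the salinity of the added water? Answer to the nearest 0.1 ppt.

0.7 ppt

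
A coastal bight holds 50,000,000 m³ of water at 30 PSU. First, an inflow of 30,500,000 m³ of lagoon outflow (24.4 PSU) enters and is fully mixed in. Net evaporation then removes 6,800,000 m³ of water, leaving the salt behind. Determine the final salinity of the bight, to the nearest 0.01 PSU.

After mixing: salt = 50,000,000×30 + 30,500,000×24.4 = 2,244,200,000; volume = 80,500,000 m³
After evaporation: salt unchanged = 2,244,200,000; volume = 80,500,000 − 6,800,000 = 73,700,000 m³
S = 2,244,200,000 / 73,700,000 = 30.4505 PSU

30.45 PSU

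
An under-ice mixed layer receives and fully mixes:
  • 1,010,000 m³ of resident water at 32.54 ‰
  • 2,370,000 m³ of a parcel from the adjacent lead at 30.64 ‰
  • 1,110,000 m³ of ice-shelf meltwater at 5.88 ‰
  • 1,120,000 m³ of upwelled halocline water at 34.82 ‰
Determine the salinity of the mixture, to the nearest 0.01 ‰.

26.92 ‰

Mass of salt is conserved:
salt = 1,010,000×32.54 + 2,370,000×30.64 + 1,110,000×5.88 + 1,120,000×34.82 = 32,865,400 + 72,616,800 + 6,526,800 + 38,998,400 = 151,007,400
volume = 1,010,000 + 2,370,000 + 1,110,000 + 1,120,000 = 5,610,000 m³
S = 151,007,400 / 5,610,000 = 26.9175 ‰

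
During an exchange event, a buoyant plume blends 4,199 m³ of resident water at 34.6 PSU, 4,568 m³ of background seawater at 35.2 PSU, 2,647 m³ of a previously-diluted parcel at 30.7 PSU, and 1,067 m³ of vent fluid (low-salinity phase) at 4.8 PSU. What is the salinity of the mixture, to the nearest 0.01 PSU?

31.44 PSU

Conserving salt mass:
salt = 4,199×34.6 + 4,568×35.2 + 2,647×30.7 + 1,067×4.8 = 145,285.4 + 160,793.6 + 81,262.9 + 5,121.6 = 392,463.5
volume = 4,199 + 4,568 + 2,647 + 1,067 = 12,481 m³
S = 392,463.5 / 12,481 = 31.4449 PSU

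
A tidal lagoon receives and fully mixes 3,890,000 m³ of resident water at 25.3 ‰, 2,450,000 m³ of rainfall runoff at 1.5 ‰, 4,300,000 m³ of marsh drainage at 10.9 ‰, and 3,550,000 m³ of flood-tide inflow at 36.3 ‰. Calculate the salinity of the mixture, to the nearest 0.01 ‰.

Mass of salt is conserved:
salt = 3,890,000×25.3 + 2,450,000×1.5 + 4,300,000×10.9 + 3,550,000×36.3 = 98,417,000 + 3,675,000 + 46,870,000 + 128,865,000 = 277,827,000
volume = 3,890,000 + 2,450,000 + 4,300,000 + 3,550,000 = 14,190,000 m³
S = 277,827,000 / 14,190,000 = 19.5791 ‰

19.58 ‰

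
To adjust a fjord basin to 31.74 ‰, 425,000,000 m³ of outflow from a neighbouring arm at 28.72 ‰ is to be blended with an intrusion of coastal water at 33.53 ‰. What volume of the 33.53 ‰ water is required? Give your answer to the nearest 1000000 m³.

717000000 m³

Salt balance: 425,000,000×28.72 + V×33.53 = (425,000,000+V)×31.74
12,206,000,000 + 33.53V = 13,489,500,000 + 31.74V
1,283,500,000 = 1.79V
V = 717,039,106.15 m³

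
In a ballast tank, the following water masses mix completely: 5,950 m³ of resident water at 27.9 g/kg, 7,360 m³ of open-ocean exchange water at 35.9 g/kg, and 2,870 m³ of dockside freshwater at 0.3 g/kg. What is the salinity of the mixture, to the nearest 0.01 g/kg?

26.64 g/kg

Weighted by volume,
salt = 5,950×27.9 + 7,360×35.9 + 2,870×0.3 = 166,005 + 264,224 + 861 = 431,090
volume = 5,950 + 7,360 + 2,870 = 16,180 m³
S = 431,090 / 16,180 = 26.6434 g/kg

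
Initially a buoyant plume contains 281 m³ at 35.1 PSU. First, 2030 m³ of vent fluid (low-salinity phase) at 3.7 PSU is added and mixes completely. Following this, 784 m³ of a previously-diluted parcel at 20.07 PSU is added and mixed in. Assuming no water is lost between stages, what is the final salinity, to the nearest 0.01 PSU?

10.70 PSU

By conservation of dissolved salt,
Initial salt = 281×35.1 = 9,863.1
After stage 1: salt = 9,863.1 + 2,030×3.7 = 17,374.1; volume = 2,311 m³; S = 7.518 PSU
After stage 2: salt = 17,374.1 + 784×20.07 = 33,108.98; volume = 3,095 m³
S = 33,108.98 / 3,095 = 10.6976 PSU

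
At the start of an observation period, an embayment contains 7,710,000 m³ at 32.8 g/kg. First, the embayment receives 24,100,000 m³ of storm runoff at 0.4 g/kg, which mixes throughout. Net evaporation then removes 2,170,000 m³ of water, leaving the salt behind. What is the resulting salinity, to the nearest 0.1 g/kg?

After mixing: salt = 7,710,000×32.8 + 24,100,000×0.4 = 262,528,000; volume = 31,810,000 m³
After evaporation: salt unchanged = 262,528,000; volume = 31,810,000 − 2,170,000 = 29,640,000 m³
S = 262,528,000 / 29,640,000 = 8.8572 g/kg

8.9 g/kg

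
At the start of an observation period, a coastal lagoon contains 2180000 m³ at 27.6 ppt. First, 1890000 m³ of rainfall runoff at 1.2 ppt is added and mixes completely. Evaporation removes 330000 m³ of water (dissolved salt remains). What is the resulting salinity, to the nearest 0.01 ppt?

16.69 ppt

After mixing: salt = 2,180,000×27.6 + 1,890,000×1.2 = 62,436,000; volume = 4,070,000 m³
After evaporation: salt unchanged = 62,436,000; volume = 4,070,000 − 330,000 = 3,740,000 m³
S = 62,436,000 / 3,740,000 = 16.6941 ppt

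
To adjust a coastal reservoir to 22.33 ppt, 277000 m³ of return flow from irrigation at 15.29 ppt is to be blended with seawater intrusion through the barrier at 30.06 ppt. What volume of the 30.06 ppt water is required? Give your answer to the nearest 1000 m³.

252000 m³

Salt balance: 277,000×15.29 + V×30.06 = (277,000+V)×22.33
4,235,330 + 30.06V = 6,185,410 + 22.33V
1,950,080 = 7.73V
V = 252,274.26 m³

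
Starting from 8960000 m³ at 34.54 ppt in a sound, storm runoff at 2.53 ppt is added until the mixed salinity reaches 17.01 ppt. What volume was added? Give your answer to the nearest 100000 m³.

10800000 m³

Salt balance: 8,960,000×34.54 + V×2.53 = (8,960,000+V)×17.01
309,478,400 + 2.53V = 152,409,600 + 17.01V
157,068,800 = 14.48V
V = 10,847,292.82 m³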